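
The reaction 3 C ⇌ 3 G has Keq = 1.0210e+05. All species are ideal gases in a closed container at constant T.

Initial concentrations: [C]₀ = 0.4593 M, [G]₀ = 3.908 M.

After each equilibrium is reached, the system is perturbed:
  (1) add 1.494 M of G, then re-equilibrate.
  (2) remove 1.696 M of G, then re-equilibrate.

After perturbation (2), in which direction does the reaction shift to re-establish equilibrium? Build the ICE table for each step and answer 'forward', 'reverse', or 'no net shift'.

Direction: forward

Q₀ = 616 vs Keq = 1.0210e+05 ⇒ Q<K, forward
Step 1:
                    C           G
  I            0.4593       3.908
  C           -0.3678      0.3678
  E           0.09148       4.276
  solve Keq expr → x = 0.1226; check Q = 1.0210e+05
Then add 1.494 M of G.
Step 2:
                    C           G
  I           0.09148        5.77
  C            0.0313     -0.0313
  E            0.1228       5.739
  solve Keq expr → x = -0.01043; check Q = 1.0210e+05
Then remove 1.696 M of G.
Step 3:
                    C           G
  I            0.1228       4.043
  C          -0.03553     0.03553
  E           0.08725       4.078
  solve Keq expr → x = 0.01184; check Q = 1.0210e+05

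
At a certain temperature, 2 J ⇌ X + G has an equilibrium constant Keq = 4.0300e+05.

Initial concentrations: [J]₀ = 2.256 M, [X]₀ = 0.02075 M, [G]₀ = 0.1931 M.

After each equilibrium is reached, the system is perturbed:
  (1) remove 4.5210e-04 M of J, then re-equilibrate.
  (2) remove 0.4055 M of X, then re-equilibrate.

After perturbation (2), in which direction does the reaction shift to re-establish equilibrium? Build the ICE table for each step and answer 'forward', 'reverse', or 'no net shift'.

Q₀ = 7.8727e-04 vs Keq = 4.0300e+05 ⇒ Q<K, forward
Step 1:
                  J         X         G
  init        2.256   0.02075    0.1931
  Δ          -2.254     1.127     1.127
  eq       0.001939     1.148      1.32
  solve Keq expr → x = 1.127; check Q = 4.0300e+05
Then remove 4.5210e-04 M of J.
Step 2:
                  J         X         G
  init     0.001487     1.148      1.32
  Δ       4.5174e-04 -2.2587e-04 -2.2587e-04
  eq       0.001939     1.148      1.32
  solve Keq expr → x = -2.2587e-04; check Q = 4.0300e+05
Then remove 0.4055 M of X.
Step 3:
                  J         X         G
  init     0.001939    0.7421      1.32
  Δ       -3.7940e-04 1.8970e-04 1.8970e-04
  eq       0.001559    0.7422      1.32
  solve Keq expr → x = 1.8970e-04; check Q = 4.0300e+05

Direction: forward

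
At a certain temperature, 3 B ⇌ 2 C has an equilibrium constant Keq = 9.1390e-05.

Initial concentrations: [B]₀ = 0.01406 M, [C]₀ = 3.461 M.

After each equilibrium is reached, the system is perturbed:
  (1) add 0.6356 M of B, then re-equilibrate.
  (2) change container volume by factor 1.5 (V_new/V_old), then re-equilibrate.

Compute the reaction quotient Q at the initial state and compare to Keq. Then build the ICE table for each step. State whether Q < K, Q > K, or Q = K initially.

Q₀ = 4.3097e+06; Q > K (proceeds reverse)

Q₀ = 4.3097e+06 vs Keq = 9.1390e-05 ⇒ Q>K, reverse
Step 1:
                   B          C
  Initial    0.01406      3.461
  Change       5.029     -3.353
  Equil        5.043     0.1083
  solve Keq expr → x = -1.676; check Q = 9.1390e-05
Then add 0.6356 M of B.
Step 2:
                   B          C
  Initial      5.679     0.1083
  Change    -0.03011    0.02007
  Equil        5.649     0.1283
  solve Keq expr → x = 0.01004; check Q = 9.1390e-05
Then change container volume by factor 1.5 (V_new/V_old).
Step 3:
                   B          C
  Initial      3.766    0.08556
  Change     0.02261   -0.01507
  Equil        3.788    0.07049
  solve Keq expr → x = -0.007535; check Q = 9.1390e-05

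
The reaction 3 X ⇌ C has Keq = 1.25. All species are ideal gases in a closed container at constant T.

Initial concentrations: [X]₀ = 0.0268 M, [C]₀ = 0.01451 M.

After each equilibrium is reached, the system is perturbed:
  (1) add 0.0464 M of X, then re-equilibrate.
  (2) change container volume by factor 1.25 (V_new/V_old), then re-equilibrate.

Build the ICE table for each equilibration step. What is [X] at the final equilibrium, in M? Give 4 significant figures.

[X]_eq = 0.0906 M

Q₀ = 753.8 vs Keq = 1.25 ⇒ Q>K, reverse
Step 1:
                  X         C
  I          0.0268   0.01451
  C         0.04229   -0.0141
  E         0.06909 4.1230e-04
  solve Keq expr → x = -0.0141; check Q = 1.25
Then add 0.0464 M of X.
Step 2:
                  X         C
  I          0.1155 4.1230e-04
  C       -0.003965  0.001322
  E          0.1115  0.001734
  solve Keq expr → x = 0.001322; check Q = 1.25
Then change container volume by factor 1.25 (V_new/V_old).
Step 3:
                  X         C
  I         0.08922  0.001387
  C        0.001373 -4.5777e-04
  E          0.0906 9.2946e-04
  solve Keq expr → x = -4.5777e-04; check Q = 1.25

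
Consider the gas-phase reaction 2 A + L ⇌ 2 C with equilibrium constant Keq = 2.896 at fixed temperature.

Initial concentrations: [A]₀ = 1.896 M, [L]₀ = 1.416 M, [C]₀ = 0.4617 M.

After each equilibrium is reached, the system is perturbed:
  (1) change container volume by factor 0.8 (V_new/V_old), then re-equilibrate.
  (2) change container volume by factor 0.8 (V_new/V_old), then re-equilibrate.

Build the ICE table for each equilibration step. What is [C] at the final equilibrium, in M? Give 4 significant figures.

Q₀ = 0.04188 vs Keq = 2.896 ⇒ Q<K, forward
Step 1:
                    A           L           C
  init          1.896       1.416      0.4617
  Δ           -0.9992     -0.4996      0.9992
  eq           0.8968      0.9164       1.461
  solve Keq expr → x = 0.4996; check Q = 2.896
Then change container volume by factor 0.8 (V_new/V_old).
Step 2:
                    A           L           C
  init          1.121       1.145       1.826
  Δ          -0.06645    -0.03323     0.06645
  eq            1.055       1.112       1.893
  solve Keq expr → x = 0.03323; check Q = 2.896
Then change container volume by factor 0.8 (V_new/V_old).
Step 3:
                    A           L           C
  init          1.318        1.39       2.366
  Δ          -0.08079     -0.0404     0.08079
  eq            1.237        1.35       2.447
  solve Keq expr → x = 0.0404; check Q = 2.896

[C]_eq = 2.447 M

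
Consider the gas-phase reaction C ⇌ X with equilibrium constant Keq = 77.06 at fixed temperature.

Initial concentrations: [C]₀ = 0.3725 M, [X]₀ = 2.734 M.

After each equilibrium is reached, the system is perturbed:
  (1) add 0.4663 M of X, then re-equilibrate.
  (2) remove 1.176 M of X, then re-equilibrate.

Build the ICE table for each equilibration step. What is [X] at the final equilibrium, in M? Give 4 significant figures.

[X]_eq = 2.366 M

Q₀ = 7.34 vs Keq = 77.06 ⇒ Q<K, forward
Step 1:
                  C         X
  Initial    0.3725     2.734
  Change    -0.3327    0.3327
  Equil      0.0398     3.067
  solve Keq expr → x = 0.3327; check Q = 77.06
Then add 0.4663 M of X.
Step 2:
                  C         X
  Initial    0.0398     3.533
  Change   0.005974 -0.005974
  Equil     0.04577     3.527
  solve Keq expr → x = -0.005974; check Q = 77.06
Then remove 1.176 M of X.
Step 3:
                  C         X
  Initial   0.04577     2.351
  Change   -0.01507   0.01507
  Equil      0.0307     2.366
  solve Keq expr → x = 0.01507; check Q = 77.06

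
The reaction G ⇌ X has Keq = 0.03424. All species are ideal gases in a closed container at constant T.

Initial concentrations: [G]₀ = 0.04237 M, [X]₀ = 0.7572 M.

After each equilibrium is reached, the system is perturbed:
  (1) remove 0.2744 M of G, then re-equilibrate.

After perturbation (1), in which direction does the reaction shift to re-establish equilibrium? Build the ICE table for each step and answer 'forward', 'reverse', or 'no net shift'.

Q₀ = 17.87 vs Keq = 0.03424 ⇒ Q>K, reverse
Step 1:
                   G          X
  init       0.04237     0.7572
  Δ           0.7307    -0.7307
  eq          0.7731    0.02647
  solve Keq expr → x = -0.7307; check Q = 0.03424
Then remove 0.2744 M of G.
Step 2:
                   G          X
  init        0.4987    0.02647
  Δ         0.009084  -0.009084
  eq          0.5078    0.01739
  solve Keq expr → x = -0.009084; check Q = 0.03424

Direction: reverse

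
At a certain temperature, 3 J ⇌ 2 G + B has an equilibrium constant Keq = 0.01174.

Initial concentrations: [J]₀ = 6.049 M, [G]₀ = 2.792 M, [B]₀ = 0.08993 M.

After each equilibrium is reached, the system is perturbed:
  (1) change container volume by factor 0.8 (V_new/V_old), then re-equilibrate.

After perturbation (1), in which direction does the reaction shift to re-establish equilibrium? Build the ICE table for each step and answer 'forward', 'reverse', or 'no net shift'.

Direction: no net shift

Q₀ = 0.003167 vs Keq = 0.01174 ⇒ Q<K, forward
Step 1:
                   J          G          B
  I            6.049      2.792    0.08993
  C          -0.4053     0.2702     0.1351
  E            5.644      3.062      0.225
  solve Keq expr → x = 0.1351; check Q = 0.01174
Then change container volume by factor 0.8 (V_new/V_old).
Step 2:
                   J          G          B
  I            7.055      3.828     0.2813
  C                0          0          0
  E            7.055      3.828     0.2813
  solve Keq expr → x = 0; check Q = 0.01174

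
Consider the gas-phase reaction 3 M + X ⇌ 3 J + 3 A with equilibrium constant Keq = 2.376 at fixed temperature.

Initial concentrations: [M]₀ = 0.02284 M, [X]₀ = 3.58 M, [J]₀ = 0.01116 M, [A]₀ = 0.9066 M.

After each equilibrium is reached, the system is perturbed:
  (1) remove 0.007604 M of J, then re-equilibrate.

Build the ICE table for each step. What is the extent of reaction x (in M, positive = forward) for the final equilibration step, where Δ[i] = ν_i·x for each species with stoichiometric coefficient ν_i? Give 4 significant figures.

x = 7.8206e-04 M

Q₀ = 0.02428 vs Keq = 2.376 ⇒ Q<K, forward
Step 1:
                   M          X          J          A
  Initial    0.02284       3.58    0.01116     0.9066
  Change    -0.01228  -0.004094    0.01228    0.01228
  Equil      0.01056      3.576    0.02344     0.9189
  solve Keq expr → x = 0.004094; check Q = 2.376
Then remove 0.007604 M of J.
Step 2:
                   M          X          J          A
  Initial    0.01056      3.576    0.01584     0.9189
  Change   -0.002346 -7.8206e-04   0.002346   0.002346
  Equil     0.008211      3.575    0.01819     0.9212
  solve Keq expr → x = 7.8206e-04; check Q = 2.376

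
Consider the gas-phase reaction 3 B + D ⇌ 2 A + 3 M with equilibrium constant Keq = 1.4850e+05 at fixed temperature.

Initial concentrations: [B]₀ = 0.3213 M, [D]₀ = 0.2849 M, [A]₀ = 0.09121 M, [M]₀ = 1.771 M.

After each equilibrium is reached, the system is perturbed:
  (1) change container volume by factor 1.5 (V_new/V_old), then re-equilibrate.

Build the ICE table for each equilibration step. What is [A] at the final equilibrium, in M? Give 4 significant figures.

Q₀ = 4.89 vs Keq = 1.4850e+05 ⇒ Q<K, forward
Step 1:
                    B           D           A           M
  I            0.3213      0.2849     0.09121       1.771
  C           -0.2918    -0.09726      0.1945      0.2918
  E           0.02952      0.1876      0.2857       2.063
  solve Keq expr → x = 0.09726; check Q = 1.4850e+05
Then change container volume by factor 1.5 (V_new/V_old).
Step 2:
                    B           D           A           M
  I           0.01968      0.1251      0.1905       1.375
  C         -0.002329 -7.7639e-04    0.001553    0.002329
  E           0.01735      0.1243       0.192       1.378
  solve Keq expr → x = 7.7639e-04; check Q = 1.4850e+05

[A]_eq = 0.192 M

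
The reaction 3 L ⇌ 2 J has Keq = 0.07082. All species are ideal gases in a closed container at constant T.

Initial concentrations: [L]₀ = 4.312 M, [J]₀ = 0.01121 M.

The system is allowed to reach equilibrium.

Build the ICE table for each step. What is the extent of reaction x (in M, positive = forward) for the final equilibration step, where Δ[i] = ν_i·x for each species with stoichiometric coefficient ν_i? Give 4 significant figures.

x = 0.5613 M

Q₀ = 1.5674e-06 vs Keq = 0.07082 ⇒ Q<K, forward
Step 1:
                   L          J
  I            4.312    0.01121
  C           -1.684      1.123
  E            2.628      1.134
  solve Keq expr → x = 0.5613; check Q = 0.07082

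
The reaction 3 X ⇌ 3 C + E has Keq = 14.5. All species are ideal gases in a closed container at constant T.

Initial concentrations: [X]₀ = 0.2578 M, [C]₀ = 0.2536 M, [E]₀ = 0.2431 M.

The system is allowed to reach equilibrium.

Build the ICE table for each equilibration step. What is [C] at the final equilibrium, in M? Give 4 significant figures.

[C]_eq = 0.402 M

Q₀ = 0.2314 vs Keq = 14.5 ⇒ Q<K, forward
Step 1:
                   X          C          E
  init        0.2578     0.2536     0.2431
  Δ          -0.1484     0.1484    0.04946
  eq          0.1094      0.402     0.2926
  solve Keq expr → x = 0.04946; check Q = 14.5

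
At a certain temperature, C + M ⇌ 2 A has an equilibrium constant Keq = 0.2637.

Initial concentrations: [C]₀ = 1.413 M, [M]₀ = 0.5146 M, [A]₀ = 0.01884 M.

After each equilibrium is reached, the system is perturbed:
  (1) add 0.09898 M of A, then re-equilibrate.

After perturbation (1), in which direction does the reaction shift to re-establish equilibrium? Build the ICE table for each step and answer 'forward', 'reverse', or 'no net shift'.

Direction: reverse

Q₀ = 4.8815e-04 vs Keq = 0.2637 ⇒ Q<K, forward
Step 1:
                  C         M         A
  Initial     1.413    0.5146   0.01884
  Change    -0.1613   -0.1613    0.3226
  Equil       1.252    0.3533    0.3415
  solve Keq expr → x = 0.1613; check Q = 0.2637
Then add 0.09898 M of A.
Step 2:
                  C         M         A
  Initial     1.252    0.3533    0.4405
  Change    0.03787   0.03787  -0.07575
  Equil        1.29    0.3912    0.3647
  solve Keq expr → x = -0.03787; check Q = 0.2637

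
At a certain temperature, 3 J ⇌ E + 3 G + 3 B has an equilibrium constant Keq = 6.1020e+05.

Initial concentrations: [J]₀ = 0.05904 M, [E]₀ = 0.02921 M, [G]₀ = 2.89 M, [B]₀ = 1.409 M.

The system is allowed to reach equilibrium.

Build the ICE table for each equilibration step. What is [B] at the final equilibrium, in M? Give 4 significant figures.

[B]_eq = 1.45 M

Q₀ = 9583 vs Keq = 6.1020e+05 ⇒ Q<K, forward
Step 1:
                    J           E           G           B
  I           0.05904     0.02921        2.89       1.409
  C          -0.04147     0.01382     0.04147     0.04147
  E           0.01757     0.04303       2.931        1.45
  solve Keq expr → x = 0.01382; check Q = 6.1020e+05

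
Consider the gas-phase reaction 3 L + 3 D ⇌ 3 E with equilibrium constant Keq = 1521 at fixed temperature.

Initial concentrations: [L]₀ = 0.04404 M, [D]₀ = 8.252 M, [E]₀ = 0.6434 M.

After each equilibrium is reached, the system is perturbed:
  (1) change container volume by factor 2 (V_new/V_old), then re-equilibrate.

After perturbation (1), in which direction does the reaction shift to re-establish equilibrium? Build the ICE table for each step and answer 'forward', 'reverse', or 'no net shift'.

Direction: reverse

Q₀ = 5.549 vs Keq = 1521 ⇒ Q<K, forward
Step 1:
                  L         D         E
  init      0.04404     8.252    0.6434
  Δ        -0.03684  -0.03684   0.03684
  eq         0.0072     8.215    0.6802
  solve Keq expr → x = 0.01228; check Q = 1521
Then change container volume by factor 2 (V_new/V_old).
Step 2:
                  L         D         E
  init       0.0036     4.108    0.3401
  Δ        0.003519  0.003519 -0.003519
  eq       0.007119     4.111    0.3366
  solve Keq expr → x = -0.001173; check Q = 1521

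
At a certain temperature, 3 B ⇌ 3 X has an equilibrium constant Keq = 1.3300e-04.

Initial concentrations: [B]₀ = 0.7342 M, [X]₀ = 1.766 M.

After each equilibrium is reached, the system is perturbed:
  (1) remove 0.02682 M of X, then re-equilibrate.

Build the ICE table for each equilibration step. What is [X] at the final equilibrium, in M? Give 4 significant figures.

[X]_eq = 0.1201 M

Q₀ = 13.92 vs Keq = 1.3300e-04 ⇒ Q>K, reverse
Step 1:
                   B          X
  I           0.7342      1.766
  C            1.645     -1.645
  E            2.379     0.1214
  solve Keq expr → x = -0.5482; check Q = 1.3300e-04
Then remove 0.02682 M of X.
Step 2:
                   B          X
  I            2.379     0.0946
  C         -0.02552    0.02552
  E            2.353     0.1201
  solve Keq expr → x = 0.008506; check Q = 1.3300e-04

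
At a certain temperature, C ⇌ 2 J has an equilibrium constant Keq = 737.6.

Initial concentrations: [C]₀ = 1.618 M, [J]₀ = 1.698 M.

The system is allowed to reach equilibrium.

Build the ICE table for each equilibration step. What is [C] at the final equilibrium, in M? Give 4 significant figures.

Q₀ = 1.782 vs Keq = 737.6 ⇒ Q<K, forward
Step 1:
                   C          J
  I            1.618      1.698
  C           -1.586      3.172
  E          0.03215       4.87
  solve Keq expr → x = 1.586; check Q = 737.6

[C]_eq = 0.03215 M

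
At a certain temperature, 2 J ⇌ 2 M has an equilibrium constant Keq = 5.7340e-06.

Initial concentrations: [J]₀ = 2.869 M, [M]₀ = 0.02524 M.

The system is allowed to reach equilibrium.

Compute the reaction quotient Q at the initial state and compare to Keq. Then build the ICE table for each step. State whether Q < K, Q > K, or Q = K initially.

Q₀ = 7.7396e-05 vs Keq = 5.7340e-06 ⇒ Q>K, reverse
Step 1:
                  J         M
  init        2.869   0.02524
  Δ         0.01833  -0.01833
  eq          2.887  0.006914
  solve Keq expr → x = -0.009163; check Q = 5.7340e-06

Q₀ = 7.7396e-05; Q > K (proceeds reverse)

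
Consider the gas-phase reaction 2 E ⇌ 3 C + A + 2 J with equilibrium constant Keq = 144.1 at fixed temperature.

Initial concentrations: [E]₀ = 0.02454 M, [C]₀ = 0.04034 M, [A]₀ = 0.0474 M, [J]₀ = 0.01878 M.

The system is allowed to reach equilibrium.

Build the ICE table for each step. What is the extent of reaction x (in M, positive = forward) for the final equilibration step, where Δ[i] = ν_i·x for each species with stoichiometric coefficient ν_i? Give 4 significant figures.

Q₀ = 1.8223e-06 vs Keq = 144.1 ⇒ Q<K, forward
Step 1:
                   E          C          A          J
  init       0.02454    0.04034     0.0474    0.01878
  Δ         -0.02452    0.03678    0.01226    0.02452
  eq      1.8870e-05    0.07712    0.05966     0.0433
  solve Keq expr → x = 0.01226; check Q = 144.1

x = 0.01226 M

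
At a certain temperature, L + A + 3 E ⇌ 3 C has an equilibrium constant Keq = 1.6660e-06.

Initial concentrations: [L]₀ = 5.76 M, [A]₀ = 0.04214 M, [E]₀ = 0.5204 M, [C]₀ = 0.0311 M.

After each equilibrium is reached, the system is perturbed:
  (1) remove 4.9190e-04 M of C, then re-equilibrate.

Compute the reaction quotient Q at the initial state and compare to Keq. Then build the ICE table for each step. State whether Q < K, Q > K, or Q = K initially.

Q₀ = 8.7933e-04 vs Keq = 1.6660e-06 ⇒ Q>K, reverse
Step 1:
                  L         A         E         C
  Initial      5.76   0.04214    0.5204    0.0311
  Change   0.008928  0.008928   0.02678  -0.02678
  Equil       5.769   0.05107    0.5472  0.004316
  solve Keq expr → x = -0.008928; check Q = 1.6660e-06
Then remove 4.9190e-04 M of C.
Step 2:
                  L         A         E         C
  Initial     5.769   0.05107    0.5472  0.003824
  Change  -1.6117e-04 -1.6117e-04 -4.8350e-04 4.8350e-04
  Equil       5.769   0.05091    0.5467  0.004308
  solve Keq expr → x = 1.6117e-04; check Q = 1.6660e-06

Q₀ = 8.7933e-04; Q > K (proceeds reverse)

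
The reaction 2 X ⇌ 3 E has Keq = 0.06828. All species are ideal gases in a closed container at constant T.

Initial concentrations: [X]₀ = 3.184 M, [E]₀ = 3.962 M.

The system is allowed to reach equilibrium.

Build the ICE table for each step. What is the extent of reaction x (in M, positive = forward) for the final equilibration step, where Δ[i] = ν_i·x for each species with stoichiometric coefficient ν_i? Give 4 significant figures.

x = -0.9209 M

Q₀ = 6.135 vs Keq = 0.06828 ⇒ Q>K, reverse
Step 1:
                  X         E
  init        3.184     3.962
  Δ           1.842    -2.763
  eq          5.026     1.199
  solve Keq expr → x = -0.9209; check Q = 0.06828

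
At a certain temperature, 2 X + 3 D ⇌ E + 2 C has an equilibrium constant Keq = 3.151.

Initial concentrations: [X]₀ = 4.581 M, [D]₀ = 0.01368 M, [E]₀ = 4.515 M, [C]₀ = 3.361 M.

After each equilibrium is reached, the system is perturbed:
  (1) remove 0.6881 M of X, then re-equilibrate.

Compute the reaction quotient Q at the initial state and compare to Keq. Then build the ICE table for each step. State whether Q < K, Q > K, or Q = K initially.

Q₀ = 9.4933e+05; Q > K (proceeds reverse)

Q₀ = 9.4933e+05 vs Keq = 3.151 ⇒ Q>K, reverse
Step 1:
                   X          D          E          C
  I            4.581    0.01368      4.515      3.361
  C           0.4948     0.7422    -0.2474    -0.4948
  E            5.076     0.7559      4.268      2.866
  solve Keq expr → x = -0.2474; check Q = 3.151
Then remove 0.6881 M of X.
Step 2:
                   X          D          E          C
  I            4.388     0.7559      4.268      2.866
  C          0.04166    0.06249   -0.02083   -0.04166
  E            4.429     0.8184      4.247      2.825
  solve Keq expr → x = -0.02083; check Q = 3.151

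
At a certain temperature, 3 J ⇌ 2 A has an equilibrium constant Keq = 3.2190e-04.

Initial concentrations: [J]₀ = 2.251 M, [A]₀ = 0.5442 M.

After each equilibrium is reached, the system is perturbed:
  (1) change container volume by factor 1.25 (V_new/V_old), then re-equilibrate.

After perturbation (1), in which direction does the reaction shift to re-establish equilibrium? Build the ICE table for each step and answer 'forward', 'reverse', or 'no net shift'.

Q₀ = 0.02597 vs Keq = 3.2190e-04 ⇒ Q>K, reverse
Step 1:
                   J          A
  I            2.251     0.5442
  C           0.6812    -0.4541
  E            2.932    0.09008
  solve Keq expr → x = -0.2271; check Q = 3.2190e-04
Then change container volume by factor 1.25 (V_new/V_old).
Step 2:
                   J          A
  I            2.346    0.07207
  C          0.01075  -0.007165
  E            2.356     0.0649
  solve Keq expr → x = -0.003582; check Q = 3.2190e-04

Direction: reverse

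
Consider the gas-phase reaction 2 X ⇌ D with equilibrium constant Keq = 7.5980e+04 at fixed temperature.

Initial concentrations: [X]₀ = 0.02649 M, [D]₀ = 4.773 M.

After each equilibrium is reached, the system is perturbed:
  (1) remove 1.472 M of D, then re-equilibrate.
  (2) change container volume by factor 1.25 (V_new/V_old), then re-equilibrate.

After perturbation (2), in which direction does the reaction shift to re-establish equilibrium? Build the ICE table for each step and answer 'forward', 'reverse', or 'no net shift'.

Q₀ = 6802 vs Keq = 7.5980e+04 ⇒ Q<K, forward
Step 1:
                  X         D
  I         0.02649     4.773
  C        -0.01856  0.009278
  E        0.007934     4.782
  solve Keq expr → x = 0.009278; check Q = 7.5980e+04
Then remove 1.472 M of D.
Step 2:
                  X         D
  I        0.007934      3.31
  C       -0.001332 6.6615e-04
  E        0.006601     3.311
  solve Keq expr → x = 6.6615e-04; check Q = 7.5980e+04
Then change container volume by factor 1.25 (V_new/V_old).
Step 3:
                  X         D
  I        0.005281     2.649
  C       6.2299e-04 -3.1150e-04
  E        0.005904     2.648
  solve Keq expr → x = -3.1150e-04; check Q = 7.5980e+04

Direction: reverse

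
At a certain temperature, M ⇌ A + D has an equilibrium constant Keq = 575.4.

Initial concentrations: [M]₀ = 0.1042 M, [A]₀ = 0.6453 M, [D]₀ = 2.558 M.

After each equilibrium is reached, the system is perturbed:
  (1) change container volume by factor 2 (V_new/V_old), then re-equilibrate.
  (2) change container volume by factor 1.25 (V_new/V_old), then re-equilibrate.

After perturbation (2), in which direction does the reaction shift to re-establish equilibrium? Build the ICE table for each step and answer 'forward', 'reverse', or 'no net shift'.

Q₀ = 15.84 vs Keq = 575.4 ⇒ Q<K, forward
Step 1:
                   M          A          D
  I           0.1042     0.6453      2.558
  C          -0.1008     0.1008     0.1008
  E         0.003447     0.7461      2.659
  solve Keq expr → x = 0.1008; check Q = 575.4
Then change container volume by factor 2 (V_new/V_old).
Step 2:
                   M          A          D
  I         0.001724      0.373      1.329
  C       -8.5928e-04 8.5928e-04 8.5928e-04
  E       8.6437e-04     0.3739       1.33
  solve Keq expr → x = 8.5928e-04; check Q = 575.4
Then change container volume by factor 1.25 (V_new/V_old).
Step 3:
                   M          A          D
  I       6.9149e-04     0.2991      1.064
  C       -1.3797e-04 1.3797e-04 1.3797e-04
  E       5.5352e-04     0.2992      1.064
  solve Keq expr → x = 1.3797e-04; check Q = 575.4

Direction: forward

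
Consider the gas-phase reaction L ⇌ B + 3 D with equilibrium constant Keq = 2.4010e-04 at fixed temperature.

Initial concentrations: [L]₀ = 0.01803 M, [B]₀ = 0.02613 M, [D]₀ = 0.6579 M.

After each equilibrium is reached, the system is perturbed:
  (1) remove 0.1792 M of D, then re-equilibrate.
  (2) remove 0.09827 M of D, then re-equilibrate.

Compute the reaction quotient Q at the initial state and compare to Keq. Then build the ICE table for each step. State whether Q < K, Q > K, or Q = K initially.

Q₀ = 0.4127; Q > K (proceeds reverse)

Q₀ = 0.4127 vs Keq = 2.4010e-04 ⇒ Q>K, reverse
Step 1:
                   L          B          D
  init       0.01803    0.02613     0.6579
  Δ          0.02608   -0.02608   -0.07823
  eq         0.04411 5.4367e-05     0.5797
  solve Keq expr → x = -0.02608; check Q = 2.4010e-04
Then remove 0.1792 M of D.
Step 2:
                   L          B          D
  init       0.04411 5.4367e-05     0.4005
  Δ       -1.0970e-04 1.0970e-04 3.2909e-04
  eq           0.044 1.6406e-04     0.4008
  solve Keq expr → x = 1.0970e-04; check Q = 2.4010e-04
Then remove 0.09827 M of D.
Step 3:
                   L          B          D
  init         0.044 1.6406e-04     0.3025
  Δ       -2.1319e-04 2.1319e-04 6.3956e-04
  eq         0.04378 3.7725e-04     0.3032
  solve Keq expr → x = 2.1319e-04; check Q = 2.4010e-04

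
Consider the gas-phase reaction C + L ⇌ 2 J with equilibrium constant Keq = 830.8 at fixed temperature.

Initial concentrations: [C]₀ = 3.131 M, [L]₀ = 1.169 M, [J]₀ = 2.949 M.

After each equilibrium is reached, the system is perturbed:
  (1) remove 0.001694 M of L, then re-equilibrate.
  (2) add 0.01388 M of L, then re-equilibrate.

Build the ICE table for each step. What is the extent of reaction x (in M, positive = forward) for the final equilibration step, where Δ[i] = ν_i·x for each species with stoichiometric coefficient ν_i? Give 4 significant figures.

Q₀ = 2.376 vs Keq = 830.8 ⇒ Q<K, forward
Step 1:
                  C         L         J
  init        3.131     1.169     2.949
  Δ          -1.152    -1.152     2.304
  eq          1.979   0.01679     5.253
  solve Keq expr → x = 1.152; check Q = 830.8
Then remove 0.001694 M of L.
Step 2:
                  C         L         J
  init        1.979   0.01509     5.253
  Δ        0.001659  0.001659 -0.003318
  eq           1.98   0.01675      5.25
  solve Keq expr → x = -0.001659; check Q = 830.8
Then add 0.01388 M of L.
Step 3:
                  C         L         J
  init         1.98   0.03063      5.25
  Δ        -0.01359  -0.01359   0.02718
  eq          1.967   0.01704     5.277
  solve Keq expr → x = 0.01359; check Q = 830.8

x = 0.01359 M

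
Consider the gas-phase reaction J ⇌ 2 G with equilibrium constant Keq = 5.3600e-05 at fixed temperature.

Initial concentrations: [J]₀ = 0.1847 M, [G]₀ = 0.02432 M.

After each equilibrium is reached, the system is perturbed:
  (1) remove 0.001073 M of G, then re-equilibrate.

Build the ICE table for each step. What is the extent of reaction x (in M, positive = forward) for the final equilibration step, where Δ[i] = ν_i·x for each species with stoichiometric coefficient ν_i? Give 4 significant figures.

x = 5.3429e-04 M

Q₀ = 0.003202 vs Keq = 5.3600e-05 ⇒ Q>K, reverse
Step 1:
                   J          G
  init        0.1847    0.02432
  Δ          0.01054   -0.02109
  eq          0.1952   0.003235
  solve Keq expr → x = -0.01054; check Q = 5.3600e-05
Then remove 0.001073 M of G.
Step 2:
                   J          G
  init        0.1952   0.002162
  Δ       -5.3429e-04   0.001069
  eq          0.1947   0.003231
  solve Keq expr → x = 5.3429e-04; check Q = 5.3600e-05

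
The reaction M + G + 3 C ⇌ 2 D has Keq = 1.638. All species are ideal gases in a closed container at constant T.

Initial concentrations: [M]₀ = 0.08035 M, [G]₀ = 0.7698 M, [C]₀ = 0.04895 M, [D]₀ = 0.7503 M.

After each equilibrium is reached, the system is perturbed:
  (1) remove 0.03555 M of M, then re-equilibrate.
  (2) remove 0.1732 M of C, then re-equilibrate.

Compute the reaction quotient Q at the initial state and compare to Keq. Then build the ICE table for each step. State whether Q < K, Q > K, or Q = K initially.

Q₀ = 7.7598e+04; Q > K (proceeds reverse)

Q₀ = 7.7598e+04 vs Keq = 1.638 ⇒ Q>K, reverse
Step 1:
                    M           G           C           D
  I           0.08035      0.7698     0.04895      0.7503
  C            0.2003      0.2003      0.6008     -0.4005
  E            0.2806      0.9701      0.6498      0.3498
  solve Keq expr → x = -0.2003; check Q = 1.638
Then remove 0.03555 M of M.
Step 2:
                    M           G           C           D
  I            0.2451      0.9701      0.6498      0.3498
  C          0.004461    0.004461     0.01338   -0.008921
  E            0.2495      0.9745      0.6632      0.3408
  solve Keq expr → x = -0.004461; check Q = 1.638
Then remove 0.1732 M of C.
Step 3:
                    M           G           C           D
  I            0.2495      0.9745        0.49      0.3408
  C           0.02624     0.02624     0.07873    -0.05249
  E            0.2758       1.001      0.5687      0.2883
  solve Keq expr → x = -0.02624; check Q = 1.638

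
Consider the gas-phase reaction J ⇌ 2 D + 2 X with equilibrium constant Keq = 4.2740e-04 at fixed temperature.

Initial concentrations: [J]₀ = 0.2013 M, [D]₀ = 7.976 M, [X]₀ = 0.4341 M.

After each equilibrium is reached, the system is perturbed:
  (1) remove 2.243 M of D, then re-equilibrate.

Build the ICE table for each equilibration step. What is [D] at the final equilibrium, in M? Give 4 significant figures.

Q₀ = 59.55 vs Keq = 4.2740e-04 ⇒ Q>K, reverse
Step 1:
                  J         D         X
  init       0.2013     7.976    0.4341
  Δ          0.2162   -0.4323   -0.4323
  eq         0.4175     7.544  0.001771
  solve Keq expr → x = -0.2162; check Q = 4.2740e-04
Then remove 2.243 M of D.
Step 2:
                  J         D         X
  init       0.4175     5.301  0.001771
  Δ       -3.7390e-04 7.4779e-04 7.4779e-04
  eq         0.4171     5.301  0.002518
  solve Keq expr → x = 3.7390e-04; check Q = 4.2740e-04

[D]_eq = 5.301 M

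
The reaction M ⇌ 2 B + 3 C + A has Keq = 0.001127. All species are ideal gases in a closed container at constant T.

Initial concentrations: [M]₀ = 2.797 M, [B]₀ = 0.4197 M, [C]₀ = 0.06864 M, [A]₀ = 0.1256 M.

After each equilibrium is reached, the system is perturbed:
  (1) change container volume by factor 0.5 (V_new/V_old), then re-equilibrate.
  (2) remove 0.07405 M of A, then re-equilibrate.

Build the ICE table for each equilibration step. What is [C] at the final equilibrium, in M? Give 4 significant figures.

[C]_eq = 0.3083 M

Q₀ = 2.5580e-06 vs Keq = 0.001127 ⇒ Q<K, forward
Step 1:
                  M         B         C         A
  I           2.797    0.4197   0.06864    0.1256
  C        -0.09034    0.1807     0.271   0.09034
  E           2.707    0.6004    0.3397    0.2159
  solve Keq expr → x = 0.09034; check Q = 0.001127
Then change container volume by factor 0.5 (V_new/V_old).
Step 2:
                  M         B         C         A
  I           5.413     1.201    0.6793    0.4319
  C          0.1309   -0.2618   -0.3927   -0.1309
  E           5.544     0.939    0.2866     0.301
  solve Keq expr → x = -0.1309; check Q = 0.001127
Then remove 0.07405 M of A.
Step 3:
                  M         B         C         A
  I           5.544     0.939    0.2866    0.2269
  C       -0.007239   0.01448   0.02172  0.007239
  E           5.537    0.9534    0.3083    0.2342
  solve Keq expr → x = 0.007239; check Q = 0.001127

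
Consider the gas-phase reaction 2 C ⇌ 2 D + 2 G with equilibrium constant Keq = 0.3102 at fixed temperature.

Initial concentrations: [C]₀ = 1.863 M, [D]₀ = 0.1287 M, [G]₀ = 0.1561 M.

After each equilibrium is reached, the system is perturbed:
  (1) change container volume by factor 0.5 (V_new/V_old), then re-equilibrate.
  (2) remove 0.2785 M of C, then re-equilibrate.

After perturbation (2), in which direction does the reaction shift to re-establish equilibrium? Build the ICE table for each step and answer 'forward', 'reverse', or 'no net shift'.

Q₀ = 1.1629e-04 vs Keq = 0.3102 ⇒ Q<K, forward
Step 1:
                  C         D         G
  Initial     1.863    0.1287    0.1561
  Change    -0.6721    0.6721    0.6721
  Equil       1.191    0.8008    0.8282
  solve Keq expr → x = 0.3361; check Q = 0.3102
Then change container volume by factor 0.5 (V_new/V_old).
Step 2:
                  C         D         G
  Initial     2.382     1.602     1.656
  Change      0.387    -0.387    -0.387
  Equil       2.769     1.215     1.269
  solve Keq expr → x = -0.1935; check Q = 0.3102
Then remove 0.2785 M of C.
Step 3:
                  C         D         G
  Initial      2.49     1.215     1.269
  Change    0.05189  -0.05189  -0.05189
  Equil       2.542     1.163     1.218
  solve Keq expr → x = -0.02594; check Q = 0.3102

Direction: reverse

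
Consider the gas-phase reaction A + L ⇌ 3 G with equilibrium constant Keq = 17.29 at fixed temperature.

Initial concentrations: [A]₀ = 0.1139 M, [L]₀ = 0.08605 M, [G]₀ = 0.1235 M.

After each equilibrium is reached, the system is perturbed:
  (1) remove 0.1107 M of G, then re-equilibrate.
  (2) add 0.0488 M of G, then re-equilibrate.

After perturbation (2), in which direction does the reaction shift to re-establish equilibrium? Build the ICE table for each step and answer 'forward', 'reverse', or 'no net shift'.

Q₀ = 0.1922 vs Keq = 17.29 ⇒ Q<K, forward
Step 1:
                  A         L         G
  Initial    0.1139   0.08605    0.1235
  Change   -0.05835  -0.05835     0.175
  Equil     0.05555    0.0277    0.2985
  solve Keq expr → x = 0.05835; check Q = 17.29
Then remove 0.1107 M of G.
Step 2:
                  A         L         G
  Initial   0.05555    0.0277    0.1878
  Change   -0.01241  -0.01241   0.03724
  Equil     0.04314   0.01529    0.2251
  solve Keq expr → x = 0.01241; check Q = 17.29
Then add 0.0488 M of G.
Step 3:
                  A         L         G
  Initial   0.04314   0.01529    0.2739
  Change   0.005259  0.005259  -0.01578
  Equil      0.0484   0.02055    0.2581
  solve Keq expr → x = -0.005259; check Q = 17.29

Direction: reverse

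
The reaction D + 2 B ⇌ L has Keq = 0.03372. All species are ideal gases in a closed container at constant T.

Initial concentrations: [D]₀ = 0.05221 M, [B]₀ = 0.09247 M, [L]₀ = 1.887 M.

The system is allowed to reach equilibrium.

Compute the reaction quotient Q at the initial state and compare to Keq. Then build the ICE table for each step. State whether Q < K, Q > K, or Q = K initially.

Q₀ = 4227 vs Keq = 0.03372 ⇒ Q>K, reverse
Step 1:
                   D          B          L
  Initial    0.05221    0.09247      1.887
  Change       1.441      2.883     -1.441
  Equil        1.493      2.975     0.4457
  solve Keq expr → x = -1.441; check Q = 0.03372

Q₀ = 4227; Q > K (proceeds reverse)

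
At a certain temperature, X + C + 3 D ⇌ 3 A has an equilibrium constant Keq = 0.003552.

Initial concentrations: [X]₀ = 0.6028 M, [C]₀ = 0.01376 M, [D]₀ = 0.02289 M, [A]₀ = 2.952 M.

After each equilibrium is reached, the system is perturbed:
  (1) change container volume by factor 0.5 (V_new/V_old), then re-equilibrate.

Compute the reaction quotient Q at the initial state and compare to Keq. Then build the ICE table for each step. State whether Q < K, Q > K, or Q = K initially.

Q₀ = 2.5859e+08; Q > K (proceeds reverse)

Q₀ = 2.5859e+08 vs Keq = 0.003552 ⇒ Q>K, reverse
Step 1:
                    X           C           D           A
  I            0.6028     0.01376     0.02289       2.952
  C            0.8443      0.8443       2.533      -2.533
  E             1.447      0.8581       2.556      0.4191
  solve Keq expr → x = -0.8443; check Q = 0.003552
Then change container volume by factor 0.5 (V_new/V_old).
Step 2:
                    X           C           D           A
  I             2.894       1.716       5.112      0.8383
  C           -0.1181     -0.1181     -0.3544      0.3544
  E             2.776       1.598       4.757       1.193
  solve Keq expr → x = 0.1181; check Q = 0.003552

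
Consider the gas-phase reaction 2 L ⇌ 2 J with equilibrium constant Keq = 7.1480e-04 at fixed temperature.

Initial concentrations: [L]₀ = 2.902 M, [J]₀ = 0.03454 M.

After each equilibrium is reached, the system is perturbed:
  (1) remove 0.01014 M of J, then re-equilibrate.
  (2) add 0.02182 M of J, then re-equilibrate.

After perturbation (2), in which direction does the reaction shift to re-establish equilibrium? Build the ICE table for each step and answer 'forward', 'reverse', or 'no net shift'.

Q₀ = 1.4166e-04 vs Keq = 7.1480e-04 ⇒ Q<K, forward
Step 1:
                    L           J
  init          2.902     0.03454
  Δ          -0.04193     0.04193
  eq             2.86     0.07647
  solve Keq expr → x = 0.02096; check Q = 7.1480e-04
Then remove 0.01014 M of J.
Step 2:
                    L           J
  init           2.86     0.06633
  Δ         -0.009876    0.009876
  eq             2.85      0.0762
  solve Keq expr → x = 0.004938; check Q = 7.1480e-04
Then add 0.02182 M of J.
Step 3:
                    L           J
  init           2.85     0.09802
  Δ           0.02125    -0.02125
  eq            2.871     0.07677
  solve Keq expr → x = -0.01063; check Q = 7.1480e-04

Direction: reverse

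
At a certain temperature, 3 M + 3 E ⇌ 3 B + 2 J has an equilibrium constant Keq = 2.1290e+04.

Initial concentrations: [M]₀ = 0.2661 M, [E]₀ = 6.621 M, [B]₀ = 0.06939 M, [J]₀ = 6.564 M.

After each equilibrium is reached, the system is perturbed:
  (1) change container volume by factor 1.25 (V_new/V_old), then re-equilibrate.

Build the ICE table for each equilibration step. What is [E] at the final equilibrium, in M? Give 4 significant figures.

Q₀ = 0.002632 vs Keq = 2.1290e+04 ⇒ Q<K, forward
Step 1:
                    M           E           B           J
  init         0.2661       6.621     0.06939       6.564
  Δ           -0.2594     -0.2594      0.2594       0.173
  eq         0.006653       6.362      0.3288       6.737
  solve Keq expr → x = 0.08648; check Q = 2.1290e+04
Then change container volume by factor 1.25 (V_new/V_old).
Step 2:
                    M           E           B           J
  init       0.005322       5.089      0.2631        5.39
  Δ        4.0157e-04  4.0157e-04 -4.0157e-04 -2.6772e-04
  eq         0.005724        5.09      0.2627       5.389
  solve Keq expr → x = -1.3386e-04; check Q = 2.1290e+04

[E]_eq = 5.09 M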